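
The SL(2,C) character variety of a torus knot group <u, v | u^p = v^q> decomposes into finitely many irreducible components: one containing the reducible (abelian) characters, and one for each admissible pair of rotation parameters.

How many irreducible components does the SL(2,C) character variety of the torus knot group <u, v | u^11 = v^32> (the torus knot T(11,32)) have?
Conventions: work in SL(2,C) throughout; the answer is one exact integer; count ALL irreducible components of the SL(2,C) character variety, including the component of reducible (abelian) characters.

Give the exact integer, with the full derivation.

For T(11,32): irreducibility forces the central element u^11 = v^32 to one of +I, -I.
On an irreducible component, tr(u) is locked at 2*cos(pi*alpha/11) for some alpha in 1..10, and tr(v) at 2*cos(pi*beta/32) for some beta in 1..31.
The two central values (-1)^alpha I and (-1)^beta I must be the same matrix, so alpha and beta share a parity.
count pairs: odd alpha (5 choices) x odd beta (16), plus even alpha (5) x even beta (15): 5*16 + 5*15 = 155.
Total: 155 irreducible-character components + 1 reducible (abelian) component = 156.

156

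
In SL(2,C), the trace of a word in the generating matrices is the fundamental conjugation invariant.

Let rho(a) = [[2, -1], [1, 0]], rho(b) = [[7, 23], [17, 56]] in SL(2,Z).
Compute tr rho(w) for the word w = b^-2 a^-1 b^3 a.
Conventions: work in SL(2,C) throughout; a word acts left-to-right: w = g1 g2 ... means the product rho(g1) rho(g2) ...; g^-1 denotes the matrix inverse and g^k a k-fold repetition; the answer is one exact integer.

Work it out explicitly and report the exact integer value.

rho(b^-1) = [[56, -23], [-17, 7]]
... * rho(b^-1) = [[56, -23], [-17, 7]]  ->  [[3527, -1449], [-1071, 440]]
... * rho(a^-1) = [[0, 1], [-1, 2]]  ->  [[1449, 629], [-440, -191]]
... * rho(b) = [[7, 23], [17, 56]]  ->  [[20836, 68551], [-6327, -20816]]
... * rho(b) = [[7, 23], [17, 56]]  ->  [[1311219, 4318084], [-398161, -1311217]]
... * rho(b) = [[7, 23], [17, 56]]  ->  [[82585961, 271970741], [-25077816, -82585855]]
... * rho(a) = [[2, -1], [1, 0]]  ->  [[437142663, -82585961], [-132741487, 25077816]]
tr = 437142663 + 25077816 = 462220479

462220479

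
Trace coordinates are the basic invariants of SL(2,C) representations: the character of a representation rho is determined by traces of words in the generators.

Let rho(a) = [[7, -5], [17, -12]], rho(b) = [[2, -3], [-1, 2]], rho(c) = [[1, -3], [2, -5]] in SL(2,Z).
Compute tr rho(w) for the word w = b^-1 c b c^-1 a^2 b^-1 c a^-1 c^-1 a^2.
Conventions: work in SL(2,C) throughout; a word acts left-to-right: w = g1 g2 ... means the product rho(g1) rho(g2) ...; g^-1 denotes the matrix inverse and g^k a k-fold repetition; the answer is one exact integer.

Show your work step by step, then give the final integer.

11342596

rho(b^-1) = [[2, 3], [1, 2]]
... * rho(c) = [[1, -3], [2, -5]]  ->  [[8, -21], [5, -13]]
... * rho(b) = [[2, -3], [-1, 2]]  ->  [[37, -66], [23, -41]]
... * rho(c^-1) = [[-5, 3], [-2, 1]]  ->  [[-53, 45], [-33, 28]]
... * rho(a) = [[7, -5], [17, -12]]  ->  [[394, -275], [245, -171]]
... * rho(a) = [[7, -5], [17, -12]]  ->  [[-1917, 1330], [-1192, 827]]
... * rho(b^-1) = [[2, 3], [1, 2]]  ->  [[-2504, -3091], [-1557, -1922]]
... * rho(c) = [[1, -3], [2, -5]]  ->  [[-8686, 22967], [-5401, 14281]]
... * rho(a^-1) = [[-12, 5], [-17, 7]]  ->  [[-286207, 117339], [-177965, 72962]]
... * rho(c^-1) = [[-5, 3], [-2, 1]]  ->  [[1196357, -741282], [743901, -460933]]
... * rho(a) = [[7, -5], [17, -12]]  ->  [[-4227295, 2913599], [-2628554, 1811691]]
... * rho(a) = [[7, -5], [17, -12]]  ->  [[19940118, -13826713], [12398869, -8597522]]
tr = 19940118 + -8597522 = 11342596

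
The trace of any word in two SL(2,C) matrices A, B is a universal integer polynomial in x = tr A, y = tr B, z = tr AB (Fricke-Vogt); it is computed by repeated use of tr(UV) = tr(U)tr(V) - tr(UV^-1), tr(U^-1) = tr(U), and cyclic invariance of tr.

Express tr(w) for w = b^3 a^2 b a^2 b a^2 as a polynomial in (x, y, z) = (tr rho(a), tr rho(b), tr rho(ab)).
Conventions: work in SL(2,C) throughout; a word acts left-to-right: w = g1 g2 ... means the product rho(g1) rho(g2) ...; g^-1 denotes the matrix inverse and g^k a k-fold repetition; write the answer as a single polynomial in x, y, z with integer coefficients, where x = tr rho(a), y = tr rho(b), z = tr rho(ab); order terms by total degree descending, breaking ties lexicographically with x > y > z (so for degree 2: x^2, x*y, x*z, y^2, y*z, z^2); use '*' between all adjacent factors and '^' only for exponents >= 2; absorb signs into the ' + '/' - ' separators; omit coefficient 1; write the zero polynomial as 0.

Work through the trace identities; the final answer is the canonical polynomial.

x^3*y^2*z^3 - x^4*y*z^2 - 3*x^2*y^3*z^2 + 2*x^3*y^2*z - x^3*z^3 + 3*x*y^4*z - x^2*y^3 + 5*x^2*y*z^2 - y^5 - 9*x*y^2*z + x^2*y + 5*y^3 + 3*x*z - 5*y

use: trace(a b a b) = trace(b a) * trace(b a) - trace(1)  (split on b) = z^2 - 2
apply: trace(a b a b a b) = trace(a b) * trace(a b a b) - trace(a^-1 b^-1)  (split on a) = z^3 - 3*z
trace(b a b) = trace(b) * trace(a b) - trace(a)  (reduce the b square) = y*z - x
trace(a b a b a) = trace(a) * trace(b a b a) - trace(b a b)  (reduce the a square) = x*z^2 - y*z - x
trace(b^2 a b a b a) = trace(b) * trace(a b a b a b) - trace(a b a b a)  (reduce the b square) = y*z^3 - x*z^2 - 2*y*z + x
trace(a b a) = trace(a) * trace(b a) - trace(b)  (reduce the a square) = x*z - y
trace(a b a b^2) = trace(b) * trace(a b a b) - trace(a b a)  (reduce the b square) = y*z^2 - x*z - y
use: trace(b^2 a b a b) = trace(b) * trace(a b a b^2) - trace(a b a b)  (reduce the b square) = y^2*z^2 - x*y*z - y^2 - z^2 + 2
use: trace(b a^2 b^2 a b a) = trace(a) * trace(b^2 a b a b a) - trace(b^2 a b a b)  (reduce the a square) = x*y*z^3 - x^2*z^2 - y^2*z^2 - x*y*z + x^2 + y^2 + z^2 - 2
trace(b^2) = trace(b) * trace(b) - trace(1)  (reduce the b square) = y^2 - 2
trace(a b^2 a) = trace(a) * trace(b^2 a) - trace(b^2)  (reduce the a square) = x*y*z - x^2 - y^2 + 2
use: trace(b^2 a b^2 a) = trace(b) * trace(a b^2 a b) - trace(a b^2 a)  (reduce the b square) = y^2*z^2 - 2*x*y*z + x^2 - 2
apply: trace(b^2 a b) = trace(b) * trace(b a b) - trace(b a)  (reduce the b square) = y^2*z - x*y - z
use: trace(b^2 a b^2) = trace(b) * trace(b^2 a b) - trace(b^2 a)  (reduce the b square) = y^3*z - x*y^2 - 2*y*z + x
use: trace(b a^2 b^2 a b) = trace(a) * trace(b^2 a b^2 a) - trace(b^2 a b^2)  (reduce the a square) = x*y^2*z^2 - 2*x^2*y*z - y^3*z + x^3 + x*y^2 + 2*y*z - 3*x
apply: trace(b a^2 b a^2 b^2 a) = trace(a) * trace(b a^2 b^2 a b a) - trace(b a^2 b^2 a b)  (reduce the a square) = x^2*y*z^3 - x^3*z^2 - 2*x*y^2*z^2 + x^2*y*z + y^3*z + x*z^2 - 2*y*z + x
trace(a^2 b a) = trace(a) * trace(b a^2) - trace(b a)  (reduce the a square) = x^2*z - x*y - z
trace(a^2 b a b^2) = trace(b) * trace(a^2 b a b) - trace(a^2 b a)  (reduce the b square) = x*y*z^2 - x^2*z - y^2*z + z
apply: trace(b^3 a^2 b a) = trace(b) * trace(a^2 b a b^2) - trace(a^2 b a b)  (reduce the b square) = x*y^2*z^2 - x^2*y*z - y^3*z - x*z^2 + 2*y*z + x
trace(b^2 a^2 b) = trace(b) * trace(a^2 b^2) - trace(a^2 b)  (reduce the b square) = x*y^2*z - x^2*y - y^3 - x*z + 3*y
apply: trace(b^3 a^2 b) = trace(b) * trace(b^2 a^2 b) - trace(b^2 a^2)  (reduce the b square) = x*y^3*z - x^2*y^2 - y^4 - 2*x*y*z + x^2 + 4*y^2 - 2
trace(b a^2 b a^2 b^2) = trace(a) * trace(b^3 a^2 b a) - trace(b^3 a^2 b)  (reduce the a square) = x^2*y^2*z^2 - x^3*y*z - 2*x*y^3*z + x^2*y^2 - x^2*z^2 + y^4 + 4*x*y*z - 4*y^2 + 2
apply: trace(a^2 b a^2 b a^2 b^2) = trace(a) * trace(b a^2 b a^2 b^2 a) - trace(b a^2 b a^2 b^2)  (reduce the a square) = x^3*y*z^3 - x^4*z^2 - 3*x^2*y^2*z^2 + 2*x^3*y*z + 3*x*y^3*z - x^2*y^2 + 2*x^2*z^2 - y^4 - 6*x*y*z + x^2 + 4*y^2 - 2
use: trace(b a^2 b a b a) = trace(a) * trace(b a b a b a) - trace(b a b a b)  (reduce the a square) = x*z^3 - y*z^2 - 2*x*z + y
trace(b a^2 b a^2 b a) = trace(a) * trace(b a^2 b a b a) - trace(b a^2 b a b)  (reduce the a square) = x^2*z^3 - 2*x*y*z^2 - x^2*z + y^2*z + x*y - z
trace(b a^2 b^2 a) = trace(b) * trace(a b a^2 b) - trace(a b a^2)  (reduce the b square) = x*y*z^2 - x^2*z - y^2*z + z
apply: trace(b a^2 b a^2 b) = trace(a) * trace(b a^2 b^2 a) - trace(b a^2 b^2)  (reduce the a square) = x^2*y*z^2 - x^3*z - 2*x*y^2*z + x^2*y + y^3 + 2*x*z - 3*y
trace(a^2 b a^2 b a^2 b) = trace(a) * trace(b a^2 b a^2 b a) - trace(b a^2 b a^2 b)  (reduce the a square) = x^3*z^3 - 3*x^2*y*z^2 + 3*x*y^2*z - y^3 - 3*x*z + 3*y
use: trace(b^3 a^2 b a^2 b a^2) = trace(b) * trace(a^2 b a^2 b a^2 b^2) - trace(a^2 b a^2 b a^2 b)  (reduce the b square) = x^3*y^2*z^3 - x^4*y*z^2 - 3*x^2*y^3*z^2 + 2*x^3*y^2*z - x^3*z^3 + 3*x*y^4*z - x^2*y^3 + 5*x^2*y*z^2 - y^5 - 9*x*y^2*z + x^2*y + 5*y^3 + 3*x*z - 5*y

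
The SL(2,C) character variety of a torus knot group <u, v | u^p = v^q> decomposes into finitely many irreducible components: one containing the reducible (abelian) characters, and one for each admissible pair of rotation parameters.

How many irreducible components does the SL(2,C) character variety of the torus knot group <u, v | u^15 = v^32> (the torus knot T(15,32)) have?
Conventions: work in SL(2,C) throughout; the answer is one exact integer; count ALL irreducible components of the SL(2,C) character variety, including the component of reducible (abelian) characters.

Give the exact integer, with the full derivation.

For T(15,32): irreducibility forces the central element u^15 = v^32 to one of +I, -I.
This locks tr(u) to 2*cos(pi*alpha/15), alpha in 1..14, and tr(v) to 2*cos(pi*beta/32), beta in 1..31, on each component of irreducible characters.
Consistency of u^15 = (-1)^alpha I with v^32 = (-1)^beta I forces alpha = beta (mod 2).
Enumerate parity-matched pairs: 7*16 odd-odd plus 7*15 even-even gives 217.
components with irreducible characters: 217; plus the single component of reducible (abelian) characters: total 218.

218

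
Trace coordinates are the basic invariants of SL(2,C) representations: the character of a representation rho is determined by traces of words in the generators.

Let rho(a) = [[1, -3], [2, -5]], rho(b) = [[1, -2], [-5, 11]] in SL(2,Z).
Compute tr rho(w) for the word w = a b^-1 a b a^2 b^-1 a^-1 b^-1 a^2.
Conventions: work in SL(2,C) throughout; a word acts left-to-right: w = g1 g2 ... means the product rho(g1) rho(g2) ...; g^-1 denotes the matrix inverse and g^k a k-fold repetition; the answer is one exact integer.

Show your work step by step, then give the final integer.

rho(a) = [[1, -3], [2, -5]]
... * rho(b^-1) = [[11, 2], [5, 1]]  ->  [[-4, -1], [-3, -1]]
... * rho(a) = [[1, -3], [2, -5]]  ->  [[-6, 17], [-5, 14]]
... * rho(b) = [[1, -2], [-5, 11]]  ->  [[-91, 199], [-75, 164]]
... * rho(a) = [[1, -3], [2, -5]]  ->  [[307, -722], [253, -595]]
... * rho(a) = [[1, -3], [2, -5]]  ->  [[-1137, 2689], [-937, 2216]]
... * rho(b^-1) = [[11, 2], [5, 1]]  ->  [[938, 415], [773, 342]]
... * rho(a^-1) = [[-5, 3], [-2, 1]]  ->  [[-5520, 3229], [-4549, 2661]]
... * rho(b^-1) = [[11, 2], [5, 1]]  ->  [[-44575, -7811], [-36734, -6437]]
... * rho(a) = [[1, -3], [2, -5]]  ->  [[-60197, 172780], [-49608, 142387]]
... * rho(a) = [[1, -3], [2, -5]]  ->  [[285363, -683309], [235166, -563111]]
tr = 285363 + -563111 = -277748

-277748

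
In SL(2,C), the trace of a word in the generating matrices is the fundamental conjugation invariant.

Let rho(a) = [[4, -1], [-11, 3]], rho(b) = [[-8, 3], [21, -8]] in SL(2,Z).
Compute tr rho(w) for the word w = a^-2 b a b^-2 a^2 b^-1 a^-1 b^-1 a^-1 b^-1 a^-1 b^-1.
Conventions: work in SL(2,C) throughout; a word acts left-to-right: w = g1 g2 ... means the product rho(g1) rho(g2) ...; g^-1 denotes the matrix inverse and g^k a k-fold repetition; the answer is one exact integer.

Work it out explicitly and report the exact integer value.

rho(a^-1) = [[3, 1], [11, 4]]
... * rho(a^-1) = [[3, 1], [11, 4]]  ->  [[20, 7], [77, 27]]
... * rho(b) = [[-8, 3], [21, -8]]  ->  [[-13, 4], [-49, 15]]
... * rho(a) = [[4, -1], [-11, 3]]  ->  [[-96, 25], [-361, 94]]
... * rho(b^-1) = [[-8, -3], [-21, -8]]  ->  [[243, 88], [914, 331]]
... * rho(b^-1) = [[-8, -3], [-21, -8]]  ->  [[-3792, -1433], [-14263, -5390]]
... * rho(a) = [[4, -1], [-11, 3]]  ->  [[595, -507], [2238, -1907]]
... * rho(a) = [[4, -1], [-11, 3]]  ->  [[7957, -2116], [29929, -7959]]
... * rho(b^-1) = [[-8, -3], [-21, -8]]  ->  [[-19220, -6943], [-72293, -26115]]
... * rho(a^-1) = [[3, 1], [11, 4]]  ->  [[-134033, -46992], [-504144, -176753]]
... * rho(b^-1) = [[-8, -3], [-21, -8]]  ->  [[2059096, 778035], [7744965, 2926456]]
... * rho(a^-1) = [[3, 1], [11, 4]]  ->  [[14735673, 5171236], [55425911, 19450789]]
... * rho(b^-1) = [[-8, -3], [-21, -8]]  ->  [[-226481340, -85576907], [-851873857, -321884045]]
... * rho(a^-1) = [[3, 1], [11, 4]]  ->  [[-1620789997, -568788968], [-6096346066, -2139410037]]
... * rho(b^-1) = [[-8, -3], [-21, -8]]  ->  [[24910888304, 9412681735], [93698379305, 35404318494]]
tr = 24910888304 + 35404318494 = 60315206798

60315206798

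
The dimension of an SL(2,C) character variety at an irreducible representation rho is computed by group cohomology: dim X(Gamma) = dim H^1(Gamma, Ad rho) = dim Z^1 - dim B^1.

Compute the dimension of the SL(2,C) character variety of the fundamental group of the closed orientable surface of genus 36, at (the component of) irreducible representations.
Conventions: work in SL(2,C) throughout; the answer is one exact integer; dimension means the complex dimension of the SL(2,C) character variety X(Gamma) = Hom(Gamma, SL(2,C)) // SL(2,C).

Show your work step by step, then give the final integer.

210

The genus-36 surface group: 2g = 72 generators, one relator prod [a_i, b_i].
A cocycle assigns one sl_2 vector per generator subject to the relator condition d_2(z) = 0: dim of the unconstrained space is 3*2g = 216.
d_2 is surjective at irreducible rho (its cokernel H^2 is dual to H^0 = 0), so dim Z^1 = 216 - 3 = 213.
As always at irreducible rho, dim B^1 = 3.
Hence dim X = 213 - 3 = 210.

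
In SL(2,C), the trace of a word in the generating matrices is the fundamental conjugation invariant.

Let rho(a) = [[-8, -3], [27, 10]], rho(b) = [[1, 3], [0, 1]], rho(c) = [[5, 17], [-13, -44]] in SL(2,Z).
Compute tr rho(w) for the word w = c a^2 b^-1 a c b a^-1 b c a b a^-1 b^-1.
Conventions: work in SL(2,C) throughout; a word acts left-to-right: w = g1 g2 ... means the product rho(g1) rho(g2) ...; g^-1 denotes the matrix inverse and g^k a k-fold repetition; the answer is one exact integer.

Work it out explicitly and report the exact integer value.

rho(c) = [[5, 17], [-13, -44]]
... * rho(a) = [[-8, -3], [27, 10]]  ->  [[419, 155], [-1084, -401]]
... * rho(a) = [[-8, -3], [27, 10]]  ->  [[833, 293], [-2155, -758]]
... * rho(b^-1) = [[1, -3], [0, 1]]  ->  [[833, -2206], [-2155, 5707]]
... * rho(a) = [[-8, -3], [27, 10]]  ->  [[-66226, -24559], [171329, 63535]]
... * rho(c) = [[5, 17], [-13, -44]]  ->  [[-11863, -45246], [30690, 117053]]
... * rho(b) = [[1, 3], [0, 1]]  ->  [[-11863, -80835], [30690, 209123]]
... * rho(a^-1) = [[10, 3], [-27, -8]]  ->  [[2063915, 611091], [-5339421, -1580914]]
... * rho(b) = [[1, 3], [0, 1]]  ->  [[2063915, 6802836], [-5339421, -17599177]]
... * rho(c) = [[5, 17], [-13, -44]]  ->  [[-78117293, -264238229], [202092196, 683593631]]
... * rho(a) = [[-8, -3], [27, 10]]  ->  [[-6509493839, -2408030411], [16840290469, 6229659722]]
... * rho(b) = [[1, 3], [0, 1]]  ->  [[-6509493839, -21936511928], [16840290469, 56750531129]]
... * rho(a^-1) = [[10, 3], [-27, -8]]  ->  [[527190883666, 155963613907], [-1363861435793, -403483377625]]
... * rho(b^-1) = [[1, -3], [0, 1]]  ->  [[527190883666, -1425609037091], [-1363861435793, 3688100929754]]
tr = 527190883666 + 3688100929754 = 4215291813420

4215291813420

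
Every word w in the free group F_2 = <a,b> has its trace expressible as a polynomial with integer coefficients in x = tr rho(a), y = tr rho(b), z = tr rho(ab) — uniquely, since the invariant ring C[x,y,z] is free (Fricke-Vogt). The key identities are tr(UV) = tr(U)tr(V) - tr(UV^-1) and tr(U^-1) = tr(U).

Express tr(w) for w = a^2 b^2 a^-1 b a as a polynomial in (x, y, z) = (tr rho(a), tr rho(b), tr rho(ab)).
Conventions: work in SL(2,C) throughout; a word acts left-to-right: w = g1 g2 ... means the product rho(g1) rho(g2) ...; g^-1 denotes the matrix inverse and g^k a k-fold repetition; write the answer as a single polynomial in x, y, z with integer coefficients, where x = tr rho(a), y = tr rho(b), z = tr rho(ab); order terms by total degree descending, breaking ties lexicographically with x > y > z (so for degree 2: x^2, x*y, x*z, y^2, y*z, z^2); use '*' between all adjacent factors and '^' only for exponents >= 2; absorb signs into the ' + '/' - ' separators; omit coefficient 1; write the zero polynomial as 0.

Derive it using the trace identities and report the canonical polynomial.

use: tr(b a b) = tr(b) * tr(a b) - tr(a)  (reduce the b square) = y*z - x
apply: tr(b^3 a) = tr(b) * tr(b a b) - tr(b a)  (reduce the b square) = y^2*z - x*y - z
use: tr(b^2) = tr(b) * tr(b) - tr(1)  (reduce the b square) = y^2 - 2
tr(b^3) = tr(b) * tr(b^2) - tr(b)  (reduce the b square) = y^3 - 3*y
use: tr(b^3 a^2) = tr(a) * tr(b^3 a) - tr(b^3)  (reduce the a square) = x*y^2*z - x^2*y - y^3 - x*z + 3*y
tr(b a^3 b^2) = tr(a) * tr(b^3 a^2) - tr(b^3 a)  (reduce the a square) = x^2*y^2*z - x^3*y - x*y^3 - x^2*z - y^2*z + 4*x*y + z
use: tr(b a b a) = tr(b a) * tr(b a) - tr(1)  (split on b) = z^2 - 2
tr(a b a^2 b) = tr(a) * tr(b a b a) - tr(b a b)  (reduce the a square) = x*z^2 - y*z - x
tr(b a^2) = tr(a) * tr(b a) - tr(b)  (reduce the a square) = x*z - y
apply: tr(a b a^2) = tr(a) * tr(b a^2) - tr(b a)  (reduce the a square) = x^2*z - x*y - z
use: tr(a b^2 a b a) = tr(b) * tr(a b a^2 b) - tr(a b a^2)  (reduce the b square) = x*y*z^2 - x^2*z - y^2*z + z
tr(a b^2 a b) = tr(b) * tr(a b a b) - tr(a b a)  (reduce the b square) = y*z^2 - x*z - y
apply: tr(b a^3 b^2 a) = tr(a) * tr(a b^2 a b a) - tr(a b^2 a b)  (reduce the a square) = x^2*y*z^2 - x^3*z - x*y^2*z - y*z^2 + 2*x*z + y
apply: tr(a^2 b^2 a^-1 b a) = tr(b a^3 b^2) * tr(a) - tr(b a^3 b^2 a)  (eliminate a^-1) = x^3*y^2*z - x^4*y - x^2*y^3 - x^2*y*z^2 + 4*x^2*y + y*z^2 - x*z - y

x^3*y^2*z - x^4*y - x^2*y^3 - x^2*y*z^2 + 4*x^2*y + y*z^2 - x*z - y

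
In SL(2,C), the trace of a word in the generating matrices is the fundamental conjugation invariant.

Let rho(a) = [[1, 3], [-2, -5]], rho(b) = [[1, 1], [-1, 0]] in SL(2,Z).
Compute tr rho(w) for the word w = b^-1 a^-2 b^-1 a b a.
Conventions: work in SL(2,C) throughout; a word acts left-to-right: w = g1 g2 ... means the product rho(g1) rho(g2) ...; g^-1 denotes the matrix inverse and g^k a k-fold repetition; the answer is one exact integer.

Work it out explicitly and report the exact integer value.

-194

rho(b^-1) = [[0, -1], [1, 1]]
... * rho(a^-1) = [[-5, -3], [2, 1]]  ->  [[-2, -1], [-3, -2]]
... * rho(a^-1) = [[-5, -3], [2, 1]]  ->  [[8, 5], [11, 7]]
... * rho(b^-1) = [[0, -1], [1, 1]]  ->  [[5, -3], [7, -4]]
... * rho(a) = [[1, 3], [-2, -5]]  ->  [[11, 30], [15, 41]]
... * rho(b) = [[1, 1], [-1, 0]]  ->  [[-19, 11], [-26, 15]]
... * rho(a) = [[1, 3], [-2, -5]]  ->  [[-41, -112], [-56, -153]]
tr = -41 + -153 = -194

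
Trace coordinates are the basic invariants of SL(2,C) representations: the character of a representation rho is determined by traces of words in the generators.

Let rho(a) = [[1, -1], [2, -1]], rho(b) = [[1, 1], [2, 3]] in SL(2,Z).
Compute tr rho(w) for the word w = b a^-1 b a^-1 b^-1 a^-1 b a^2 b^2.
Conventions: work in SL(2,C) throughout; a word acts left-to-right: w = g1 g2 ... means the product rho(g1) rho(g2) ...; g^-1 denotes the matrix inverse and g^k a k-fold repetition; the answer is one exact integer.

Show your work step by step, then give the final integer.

1904

rho(b) = [[1, 1], [2, 3]]
... * rho(a^-1) = [[-1, 1], [-2, 1]]  ->  [[-3, 2], [-8, 5]]
... * rho(b) = [[1, 1], [2, 3]]  ->  [[1, 3], [2, 7]]
... * rho(a^-1) = [[-1, 1], [-2, 1]]  ->  [[-7, 4], [-16, 9]]
... * rho(b^-1) = [[3, -1], [-2, 1]]  ->  [[-29, 11], [-66, 25]]
... * rho(a^-1) = [[-1, 1], [-2, 1]]  ->  [[7, -18], [16, -41]]
... * rho(b) = [[1, 1], [2, 3]]  ->  [[-29, -47], [-66, -107]]
... * rho(a) = [[1, -1], [2, -1]]  ->  [[-123, 76], [-280, 173]]
... * rho(a) = [[1, -1], [2, -1]]  ->  [[29, 47], [66, 107]]
... * rho(b) = [[1, 1], [2, 3]]  ->  [[123, 170], [280, 387]]
... * rho(b) = [[1, 1], [2, 3]]  ->  [[463, 633], [1054, 1441]]
tr = 463 + 1441 = 1904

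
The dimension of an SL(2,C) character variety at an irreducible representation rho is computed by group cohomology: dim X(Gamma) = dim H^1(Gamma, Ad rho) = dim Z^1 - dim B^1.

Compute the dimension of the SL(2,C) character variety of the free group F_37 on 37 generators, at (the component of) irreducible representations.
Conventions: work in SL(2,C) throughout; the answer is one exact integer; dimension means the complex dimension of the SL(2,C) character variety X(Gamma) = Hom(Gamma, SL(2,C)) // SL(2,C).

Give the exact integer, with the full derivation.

Here Gamma is free of rank 37 — no relator constrains a cocycle.
A cocycle picks one sl_2 vector per generator freely, giving dim Z^1 = 3*37 = 111.
Irreducibility makes the coboundary map sl_2 -> Z^1 injective (trivial centralizer), so dim B^1 = 3.
dim H^1 = 111 - 3 = 108, which is dim X.

108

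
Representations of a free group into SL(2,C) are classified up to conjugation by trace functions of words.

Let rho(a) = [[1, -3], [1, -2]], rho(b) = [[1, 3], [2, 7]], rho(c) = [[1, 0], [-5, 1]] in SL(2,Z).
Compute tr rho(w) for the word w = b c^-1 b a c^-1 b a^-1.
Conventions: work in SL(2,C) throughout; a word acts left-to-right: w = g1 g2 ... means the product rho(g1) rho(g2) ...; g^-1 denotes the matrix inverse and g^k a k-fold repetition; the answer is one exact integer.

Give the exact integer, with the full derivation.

-12184

rho(b) = [[1, 3], [2, 7]]
... * rho(c^-1) = [[1, 0], [5, 1]]  ->  [[16, 3], [37, 7]]
... * rho(b) = [[1, 3], [2, 7]]  ->  [[22, 69], [51, 160]]
... * rho(a) = [[1, -3], [1, -2]]  ->  [[91, -204], [211, -473]]
... * rho(c^-1) = [[1, 0], [5, 1]]  ->  [[-929, -204], [-2154, -473]]
... * rho(b) = [[1, 3], [2, 7]]  ->  [[-1337, -4215], [-3100, -9773]]
... * rho(a^-1) = [[-2, 3], [-1, 1]]  ->  [[6889, -8226], [15973, -19073]]
tr = 6889 + -19073 = -12184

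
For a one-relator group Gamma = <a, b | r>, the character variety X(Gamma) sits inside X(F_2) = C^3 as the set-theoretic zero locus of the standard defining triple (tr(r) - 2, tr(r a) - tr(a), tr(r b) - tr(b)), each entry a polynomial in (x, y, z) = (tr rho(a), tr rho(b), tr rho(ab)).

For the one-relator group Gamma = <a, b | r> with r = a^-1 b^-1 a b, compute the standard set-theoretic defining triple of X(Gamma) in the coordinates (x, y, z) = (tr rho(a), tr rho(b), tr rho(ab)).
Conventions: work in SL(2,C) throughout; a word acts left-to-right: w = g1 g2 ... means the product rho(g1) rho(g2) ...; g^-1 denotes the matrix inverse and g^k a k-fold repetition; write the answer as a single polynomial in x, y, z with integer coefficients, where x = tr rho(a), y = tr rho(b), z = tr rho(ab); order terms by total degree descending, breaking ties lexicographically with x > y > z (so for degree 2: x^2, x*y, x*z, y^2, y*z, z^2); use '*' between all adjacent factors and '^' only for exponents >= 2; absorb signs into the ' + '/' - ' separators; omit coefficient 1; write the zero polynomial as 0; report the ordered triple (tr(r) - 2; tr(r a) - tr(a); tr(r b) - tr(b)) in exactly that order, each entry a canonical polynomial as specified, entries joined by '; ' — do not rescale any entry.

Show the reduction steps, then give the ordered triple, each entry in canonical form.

-x*y*z + x^2 + y^2 + z^2 - 4; 0; -x*y^2*z + x^2*y + y^3 + y*z^2 - 4*y

trace(a b a) = trace(a) trace(b a) - trace(b)  (reduce the a square) = x*z - y
and trace(a b a b) = trace(a b) trace(a b) - trace(1)  (split on a) = z^2 - 2
and trace(b^-1 a b a) = trace(a b a) trace(b) - trace(a b a b)  (eliminate b^-1) = x*y*z - y^2 - z^2 + 2
trace(a^-1 b^-1 a b) = trace(b^-1 a b) trace(a) - trace(b^-1 a b a)  (eliminate a^-1) = -x*y*z + x^2 + y^2 + z^2 - 2
trace(b^2) = trace(b) trace(b) - trace(1)   [square of b] = y^2 - 2
next, trace(b a b) = trace(b) trace(a b) - trace(a)   [square of b] = y*z - x
trace(b a b^2) = trace(b) trace(b a b) - trace(b a)   [square of b] = y^2*z - x*y - z
and trace(b a b^2 a) = trace(b) trace(a b a b) - trace(a b a)   [square of b] = y*z^2 - x*z - y
trace(a b^2 a^-1 b) = trace(b a b^2) trace(a) - trace(b a b^2 a)   [inverse elimination on a] = x*y^2*z - x^2*y - y*z^2 + y
trace(a^-1 b^-1 a b^2) = trace(a b^2 a^-1) trace(b) - trace(a b^2 a^-1 b)   [inverse elimination on b] = -x*y^2*z + x^2*y + y^3 + y*z^2 - 3*y
assemble the triple (trace(r) - 2; trace(r a) - x; trace(r b) - y)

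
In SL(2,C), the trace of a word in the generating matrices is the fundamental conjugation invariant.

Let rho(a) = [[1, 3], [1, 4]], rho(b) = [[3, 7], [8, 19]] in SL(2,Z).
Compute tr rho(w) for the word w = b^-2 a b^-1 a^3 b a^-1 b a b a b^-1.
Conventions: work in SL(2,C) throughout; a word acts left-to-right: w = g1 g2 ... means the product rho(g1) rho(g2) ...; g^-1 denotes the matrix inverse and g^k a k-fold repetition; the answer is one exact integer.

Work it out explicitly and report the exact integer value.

rho(b^-1) = [[19, -7], [-8, 3]]
... * rho(b^-1) = [[19, -7], [-8, 3]]  ->  [[417, -154], [-176, 65]]
... * rho(a) = [[1, 3], [1, 4]]  ->  [[263, 635], [-111, -268]]
... * rho(b^-1) = [[19, -7], [-8, 3]]  ->  [[-83, 64], [35, -27]]
... * rho(a) = [[1, 3], [1, 4]]  ->  [[-19, 7], [8, -3]]
... * rho(a) = [[1, 3], [1, 4]]  ->  [[-12, -29], [5, 12]]
... * rho(a) = [[1, 3], [1, 4]]  ->  [[-41, -152], [17, 63]]
... * rho(b) = [[3, 7], [8, 19]]  ->  [[-1339, -3175], [555, 1316]]
... * rho(a^-1) = [[4, -3], [-1, 1]]  ->  [[-2181, 842], [904, -349]]
... * rho(b) = [[3, 7], [8, 19]]  ->  [[193, 731], [-80, -303]]
... * rho(a) = [[1, 3], [1, 4]]  ->  [[924, 3503], [-383, -1452]]
... * rho(b) = [[3, 7], [8, 19]]  ->  [[30796, 73025], [-12765, -30269]]
... * rho(a) = [[1, 3], [1, 4]]  ->  [[103821, 384488], [-43034, -159371]]
... * rho(b^-1) = [[19, -7], [-8, 3]]  ->  [[-1103305, 426717], [457322, -176875]]
tr = -1103305 + -176875 = -1280180

-1280180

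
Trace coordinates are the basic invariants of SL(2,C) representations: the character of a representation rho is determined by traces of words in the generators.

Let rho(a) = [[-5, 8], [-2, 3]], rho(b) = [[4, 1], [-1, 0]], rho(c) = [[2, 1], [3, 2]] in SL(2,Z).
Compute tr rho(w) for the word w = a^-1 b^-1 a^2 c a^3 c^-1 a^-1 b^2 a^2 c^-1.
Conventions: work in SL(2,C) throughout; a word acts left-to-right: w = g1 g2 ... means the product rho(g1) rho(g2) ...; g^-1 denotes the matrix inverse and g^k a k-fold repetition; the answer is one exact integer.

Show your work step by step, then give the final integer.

rho(a^-1) = [[3, -8], [2, -5]]
... * rho(b^-1) = [[0, -1], [1, 4]]  ->  [[-8, -35], [-5, -22]]
... * rho(a) = [[-5, 8], [-2, 3]]  ->  [[110, -169], [69, -106]]
... * rho(a) = [[-5, 8], [-2, 3]]  ->  [[-212, 373], [-133, 234]]
... * rho(c) = [[2, 1], [3, 2]]  ->  [[695, 534], [436, 335]]
... * rho(a) = [[-5, 8], [-2, 3]]  ->  [[-4543, 7162], [-2850, 4493]]
... * rho(a) = [[-5, 8], [-2, 3]]  ->  [[8391, -14858], [5264, -9321]]
... * rho(a) = [[-5, 8], [-2, 3]]  ->  [[-12239, 22554], [-7678, 14149]]
... * rho(c^-1) = [[2, -1], [-3, 2]]  ->  [[-92140, 57347], [-57803, 35976]]
... * rho(a^-1) = [[3, -8], [2, -5]]  ->  [[-161726, 450385], [-101457, 282544]]
... * rho(b) = [[4, 1], [-1, 0]]  ->  [[-1097289, -161726], [-688372, -101457]]
... * rho(b) = [[4, 1], [-1, 0]]  ->  [[-4227430, -1097289], [-2652031, -688372]]
... * rho(a) = [[-5, 8], [-2, 3]]  ->  [[23331728, -37111307], [14636899, -23281364]]
... * rho(a) = [[-5, 8], [-2, 3]]  ->  [[-42436026, 75319903], [-26621767, 47251100]]
... * rho(c^-1) = [[2, -1], [-3, 2]]  ->  [[-310831761, 193075832], [-194996834, 121123967]]
tr = -310831761 + 121123967 = -189707794

-189707794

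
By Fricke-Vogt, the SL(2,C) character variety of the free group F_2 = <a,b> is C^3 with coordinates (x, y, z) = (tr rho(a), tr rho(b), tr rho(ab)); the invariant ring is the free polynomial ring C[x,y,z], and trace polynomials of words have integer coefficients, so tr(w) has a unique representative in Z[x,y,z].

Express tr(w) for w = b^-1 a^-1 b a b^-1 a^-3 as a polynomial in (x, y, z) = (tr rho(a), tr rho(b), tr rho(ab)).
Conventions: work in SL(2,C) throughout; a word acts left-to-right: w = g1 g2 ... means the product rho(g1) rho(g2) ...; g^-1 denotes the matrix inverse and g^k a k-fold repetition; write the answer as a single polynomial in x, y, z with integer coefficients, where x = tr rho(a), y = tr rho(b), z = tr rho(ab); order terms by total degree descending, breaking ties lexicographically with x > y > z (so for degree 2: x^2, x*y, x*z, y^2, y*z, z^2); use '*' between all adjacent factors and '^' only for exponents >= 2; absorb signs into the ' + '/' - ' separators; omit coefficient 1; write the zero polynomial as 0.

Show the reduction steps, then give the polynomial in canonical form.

and tr(b a b) = tr(b) tr(a b) - tr(a)  (reduce the b square) = y*z - x
tr(b a b a) = tr(b a) tr(b a) - tr(1)  (split on b) = z^2 - 2
and tr(a^-1 b a b) = tr(b a b) tr(a) - tr(b a b a)  (eliminate a^-1) = x*y*z - x^2 - z^2 + 2
tr(b a b^-1 a^-1) = tr(a^-1 b a) tr(b) - tr(a^-1 b a b)  (eliminate b^-1) = -x*y*z + x^2 + y^2 + z^2 - 2
next, tr(a^-1 b a b^-1 a^-1) = tr(b a b^-1 a^-1) tr(a) - tr(b a b^-1)  (eliminate a^-1) = -x^2*y*z + x^3 + x*y^2 + x*z^2 - 3*x
and tr(a^-1 b a b^-1 a^-2) = tr(a^-1 b a b^-1 a^-1) tr(a) - tr(a^-1 b a b^-1)  (eliminate a^-1) = -x^3*y*z + x^4 + x^2*y^2 + x^2*z^2 + x*y*z - 4*x^2 - y^2 - z^2 + 2
next, tr(b^2) = tr(b) tr(b) - tr(1)  (reduce the b square) = y^2 - 2
tr(b a^-1 b) = tr(b^2) tr(a) - tr(b^2 a)  (eliminate a^-1) = x*y^2 - y*z - x
next, tr(a^-1 b a^-1 b) = tr(b a^-1 b) tr(a) - tr(b a^-1 b a)  (eliminate a^-1) = x^2*y^2 - 2*x*y*z + z^2 - 2
and tr(b^2 a b) = tr(b) tr(a b^2) - tr(a b)  (reduce the b square) = y^2*z - x*y - z
next, tr(a b a) = tr(a) tr(b a) - tr(b)  (reduce the a square) = x*z - y
tr(b^2 a b a) = tr(b) tr(a b a b) - tr(a b a)  (reduce the b square) = y*z^2 - x*z - y
and tr(b a b a^-1 b) = tr(b^2 a b) tr(a) - tr(b^2 a b a)  (eliminate a^-1) = x*y^2*z - x^2*y - y*z^2 + y
tr(b a b a b a) = tr(a b a b) tr(a b) - tr(b a)  (split on a) = z^3 - 3*z
next, tr(b a b a^-1 b a) = tr(b a b a b) tr(a) - tr(b a b a b a)  (eliminate a^-1) = x*y*z^2 - x^2*z - z^3 - x*y + 3*z
tr(b a^-1 b a b a^-1) = tr(b a b a^-1 b) tr(a) - tr(b a b a^-1 b a)  (eliminate a^-1) = x^2*y^2*z - x^3*y - 2*x*y*z^2 + x^2*z + z^3 + 2*x*y - 3*z
next, tr(b a^-1 b a b) = tr(b a b^2) tr(a) - tr(b a b^2 a)  (eliminate a^-1) = x*y^2*z - x^2*y - y*z^2 + y
tr(a^-2 b a^-1 b a b) = tr(b a^-1 b a b a^-1) tr(a) - tr(b a^-1 b a b)  (eliminate a^-1) = x^3*y^2*z - x^4*y - 2*x^2*y*z^2 + x^3*z - x*y^2*z + x*z^3 + 3*x^2*y + y*z^2 - 3*x*z - y
tr(a^-1 b a b^-1 a^-2 b) = tr(a^-2 b a^-1 b a) tr(b) - tr(a^-2 b a^-1 b a b)  (eliminate b^-1) = -x^3*y^2*z + x^4*y + x^2*y^3 + 2*x^2*y*z^2 - x^3*z - x*y^2*z - x*z^3 - 3*x^2*y + 3*x*z - y
next, tr(a^-1 b^-1 a^-1 b a b^-1 a^-1) = tr(a^-1 b a b^-1 a^-2) tr(b) - tr(a^-1 b a b^-1 a^-2 b)  (eliminate b^-1) = -x^2*y*z^2 + x^3*z + 2*x*y^2*z + x*z^3 - x^2*y - y^3 - y*z^2 - 3*x*z + 3*y
tr(a^2) = tr(a) tr(a) - tr(1)  (reduce the a square) = x^2 - 2
tr(a b^2 a) = tr(b) tr(a^2 b) - tr(a^2)  (reduce the b square) = x*y*z - x^2 - y^2 + 2
next, tr(b a b^-1 a b) = tr(a b^2 a) tr(b) - tr(a b^2 a b)  (eliminate b^-1) = x*y^2*z - x^2*y - y^3 - y*z^2 + x*z + 3*y
and tr(a b a b a) = tr(a) tr(b a b a) - tr(b a b)  (reduce the a square) = x*z^2 - y*z - x
tr(b a b^-1 a b a) = tr(a b a b a) tr(b) - tr(a b a b a b)  (eliminate b^-1) = x*y*z^2 - y^2*z - z^3 - x*y + 3*z
next, tr(b a^-1 b a b^-1 a) = tr(b a b^-1 a b) tr(a) - tr(b a b^-1 a b a)  (eliminate a^-1) = x^2*y^2*z - x^3*y - x*y^3 - 2*x*y*z^2 + x^2*z + y^2*z + z^3 + 4*x*y - 3*z
and tr(a^-1 b a b^-1 a^-1 b) = tr(b a^-1 b a b^-1) tr(a) - tr(b a^-1 b a b^-1 a)  (eliminate a^-1) = -x^2*y^2*z + x^3*y + x*y^3 + 2*x*y*z^2 - x^2*z - y^2*z - z^3 - 3*x*y + 3*z
and tr(a^-1 b^-1 a^-1 b a b^-1) = tr(a^-1 b a b^-1 a^-1) tr(b) - tr(a^-1 b a b^-1 a^-1 b)  (eliminate b^-1) = -x*y*z^2 + x^2*z + y^2*z + z^3 - 3*z
tr(b^-1 a^-1 b a b^-1 a^-3) = tr(a^-1 b^-1 a^-1 b a b^-1 a^-1) tr(a) - tr(a^-1 b^-1 a^-1 b a b^-1)  (eliminate a^-1) = -x^3*y*z^2 + x^4*z + 2*x^2*y^2*z + x^2*z^3 - x^3*y - x*y^3 - 4*x^2*z - y^2*z - z^3 + 3*x*y + 3*z

-x^3*y*z^2 + x^4*z + 2*x^2*y^2*z + x^2*z^3 - x^3*y - x*y^3 - 4*x^2*z - y^2*z - z^3 + 3*x*y + 3*z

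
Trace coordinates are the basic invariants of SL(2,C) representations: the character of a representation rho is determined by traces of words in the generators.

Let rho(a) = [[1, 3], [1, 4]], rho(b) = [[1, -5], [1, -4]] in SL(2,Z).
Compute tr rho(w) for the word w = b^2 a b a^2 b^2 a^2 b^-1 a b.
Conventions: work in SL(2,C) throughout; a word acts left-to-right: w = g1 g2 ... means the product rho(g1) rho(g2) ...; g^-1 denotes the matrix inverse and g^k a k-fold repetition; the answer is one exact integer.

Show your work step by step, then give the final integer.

rho(b) = [[1, -5], [1, -4]]
... * rho(b) = [[1, -5], [1, -4]]  ->  [[-4, 15], [-3, 11]]
... * rho(a) = [[1, 3], [1, 4]]  ->  [[11, 48], [8, 35]]
... * rho(b) = [[1, -5], [1, -4]]  ->  [[59, -247], [43, -180]]
... * rho(a) = [[1, 3], [1, 4]]  ->  [[-188, -811], [-137, -591]]
... * rho(a) = [[1, 3], [1, 4]]  ->  [[-999, -3808], [-728, -2775]]
... * rho(b) = [[1, -5], [1, -4]]  ->  [[-4807, 20227], [-3503, 14740]]
... * rho(b) = [[1, -5], [1, -4]]  ->  [[15420, -56873], [11237, -41445]]
... * rho(a) = [[1, 3], [1, 4]]  ->  [[-41453, -181232], [-30208, -132069]]
... * rho(a) = [[1, 3], [1, 4]]  ->  [[-222685, -849287], [-162277, -618900]]
... * rho(b^-1) = [[-4, 5], [-1, 1]]  ->  [[1740027, -1962712], [1268008, -1430285]]
... * rho(a) = [[1, 3], [1, 4]]  ->  [[-222685, -2630767], [-162277, -1917116]]
... * rho(b) = [[1, -5], [1, -4]]  ->  [[-2853452, 11636493], [-2079393, 8479849]]
tr = -2853452 + 8479849 = 5626397

5626397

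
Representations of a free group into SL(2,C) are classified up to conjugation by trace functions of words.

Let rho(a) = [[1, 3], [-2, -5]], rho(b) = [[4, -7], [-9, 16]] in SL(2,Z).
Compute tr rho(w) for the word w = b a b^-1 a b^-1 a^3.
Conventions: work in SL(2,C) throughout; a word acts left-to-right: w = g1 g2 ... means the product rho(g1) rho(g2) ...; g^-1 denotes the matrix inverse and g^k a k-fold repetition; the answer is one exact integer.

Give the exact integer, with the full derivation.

rho(b) = [[4, -7], [-9, 16]]
... * rho(a) = [[1, 3], [-2, -5]]  ->  [[18, 47], [-41, -107]]
... * rho(b^-1) = [[16, 7], [9, 4]]  ->  [[711, 314], [-1619, -715]]
... * rho(a) = [[1, 3], [-2, -5]]  ->  [[83, 563], [-189, -1282]]
... * rho(b^-1) = [[16, 7], [9, 4]]  ->  [[6395, 2833], [-14562, -6451]]
... * rho(a) = [[1, 3], [-2, -5]]  ->  [[729, 5020], [-1660, -11431]]
... * rho(a) = [[1, 3], [-2, -5]]  ->  [[-9311, -22913], [21202, 52175]]
... * rho(a) = [[1, 3], [-2, -5]]  ->  [[36515, 86632], [-83148, -197269]]
tr = 36515 + -197269 = -160754

-160754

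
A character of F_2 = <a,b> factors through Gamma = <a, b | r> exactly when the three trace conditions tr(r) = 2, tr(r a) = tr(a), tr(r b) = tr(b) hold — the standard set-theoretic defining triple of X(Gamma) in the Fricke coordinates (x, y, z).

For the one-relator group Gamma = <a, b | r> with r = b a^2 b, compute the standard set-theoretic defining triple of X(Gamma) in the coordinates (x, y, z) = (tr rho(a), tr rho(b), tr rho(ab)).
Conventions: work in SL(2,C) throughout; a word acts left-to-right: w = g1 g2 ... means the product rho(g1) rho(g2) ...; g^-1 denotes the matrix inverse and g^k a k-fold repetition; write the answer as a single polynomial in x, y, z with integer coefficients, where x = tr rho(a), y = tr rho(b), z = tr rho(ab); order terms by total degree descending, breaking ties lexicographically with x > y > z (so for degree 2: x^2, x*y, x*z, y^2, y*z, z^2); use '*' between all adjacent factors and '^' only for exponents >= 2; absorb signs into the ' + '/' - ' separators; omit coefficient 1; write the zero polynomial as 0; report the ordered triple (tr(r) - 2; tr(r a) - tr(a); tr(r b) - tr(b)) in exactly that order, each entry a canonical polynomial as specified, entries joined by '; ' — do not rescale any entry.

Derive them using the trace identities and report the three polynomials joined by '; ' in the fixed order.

next, tr(b^2 a) = tr(b) tr(a b) - tr(a)  (reduce the b square) = y*z - x
next, tr(b^2) = tr(b) tr(b) - tr(1)  (reduce the b square) = y^2 - 2
next, tr(b a^2 b) = tr(a) tr(b^2 a) - tr(b^2)  (reduce the a square) = x*y*z - x^2 - y^2 + 2
tr(b a b a) = tr(b a) tr(b a) - tr(1) = z^2 - 2
tr(b a^2 b a) = tr(a) tr(b a b a) - tr(b a b) = x*z^2 - y*z - x
and tr(b^3 a) = tr(b) tr(a b^2) - tr(a b) = y^2*z - x*y - z
tr(b^3) = tr(b) tr(b^2) - tr(b) = y^3 - 3*y
tr(b a^2 b^2) = tr(a) tr(b^3 a) - tr(b^3) = x*y^2*z - x^2*y - y^3 - x*z + 3*y
assemble the triple (tr(r) - 2; tr(r a) - x; tr(r b) - y)

x*y*z - x^2 - y^2; x*z^2 - y*z - 2*x; x*y^2*z - x^2*y - y^3 - x*z + 2*y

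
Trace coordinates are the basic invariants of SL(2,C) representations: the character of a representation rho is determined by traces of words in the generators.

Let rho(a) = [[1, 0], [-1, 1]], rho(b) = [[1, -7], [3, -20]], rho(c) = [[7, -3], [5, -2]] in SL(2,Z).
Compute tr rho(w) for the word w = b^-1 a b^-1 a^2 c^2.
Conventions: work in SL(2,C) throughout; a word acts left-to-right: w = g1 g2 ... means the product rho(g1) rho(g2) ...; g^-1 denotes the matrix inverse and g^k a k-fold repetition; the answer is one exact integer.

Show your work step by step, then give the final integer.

23804

rho(b^-1) = [[-20, 7], [-3, 1]]
... * rho(a) = [[1, 0], [-1, 1]]  ->  [[-27, 7], [-4, 1]]
... * rho(b^-1) = [[-20, 7], [-3, 1]]  ->  [[519, -182], [77, -27]]
... * rho(a) = [[1, 0], [-1, 1]]  ->  [[701, -182], [104, -27]]
... * rho(a) = [[1, 0], [-1, 1]]  ->  [[883, -182], [131, -27]]
... * rho(c) = [[7, -3], [5, -2]]  ->  [[5271, -2285], [782, -339]]
... * rho(c) = [[7, -3], [5, -2]]  ->  [[25472, -11243], [3779, -1668]]
tr = 25472 + -1668 = 23804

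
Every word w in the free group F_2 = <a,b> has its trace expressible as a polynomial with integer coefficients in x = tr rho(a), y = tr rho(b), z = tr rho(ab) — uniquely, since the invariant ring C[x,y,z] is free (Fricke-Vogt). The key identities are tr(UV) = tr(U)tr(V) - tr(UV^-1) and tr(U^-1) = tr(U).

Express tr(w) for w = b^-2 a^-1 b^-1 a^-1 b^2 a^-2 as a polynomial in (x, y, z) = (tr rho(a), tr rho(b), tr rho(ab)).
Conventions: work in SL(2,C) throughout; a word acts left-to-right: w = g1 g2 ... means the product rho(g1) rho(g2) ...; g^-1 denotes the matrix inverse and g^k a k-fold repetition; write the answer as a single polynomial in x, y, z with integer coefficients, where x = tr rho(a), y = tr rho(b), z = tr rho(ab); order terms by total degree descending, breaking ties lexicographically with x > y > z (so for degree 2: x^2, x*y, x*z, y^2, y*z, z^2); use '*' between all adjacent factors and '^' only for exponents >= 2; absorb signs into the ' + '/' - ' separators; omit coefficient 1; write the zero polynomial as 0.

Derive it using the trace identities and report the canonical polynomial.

x^2*y^3*z^2 - x^3*y^2*z - x*y^4*z - x*y^2*z^3 + x^3*z + 4*x*y^2*z - x^2*y - 2*x*z + y

tr(a^-1) = tr(a) = x
tr(b^2) = tr(b) * tr(b) - tr(1) = y^2 - 2
use: tr(b a b) = tr(b) * tr(a b) - tr(a) = y*z - x
tr(b a b^2) = tr(b) * tr(b a b) - tr(b a) = y^2*z - x*y - z
tr(a b a b) = tr(b a) * tr(b a) - tr(1) = z^2 - 2
use: tr(a b a) = tr(a) * tr(b a) - tr(b) = x*z - y
tr(b a b^2 a) = tr(b) * tr(a b a b) - tr(a b a) = y*z^2 - x*z - y
tr(a b^2 a^-1 b) = tr(b a b^2) * tr(a) - tr(b a b^2 a) = x*y^2*z - x^2*y - y*z^2 + y
tr(b^-1 a b^2 a^-1) = tr(a b^2 a^-1) * tr(b) - tr(a b^2 a^-1 b) = -x*y^2*z + x^2*y + y^3 + y*z^2 - 3*y
apply: tr(b^2 a^-1 b^-2 a) = tr(b^-1 a b^2 a^-1) * tr(b) - tr(b^-1 a b^2 a^-1 b) = -x*y^3*z + x^2*y^2 + y^4 + y^2*z^2 - 4*y^2 + 2
use: tr(a^-1 b^2 a^-1 b^-2) = tr(b^2 a^-1 b^-2) * tr(a) - tr(b^2 a^-1 b^-2 a) = x*y^3*z - x^2*y^2 - y^4 - y^2*z^2 + x^2 + 4*y^2 - 2
tr(a^-1 b^-2 a^-2 b^2) = tr(a^-1 b^2 a^-1 b^-2) * tr(a) - tr(a^-1 b^2 a^-1 b^-2 a) = x^2*y^3*z - x^3*y^2 - x*y^4 - x*y^2*z^2 + x^3 + 4*x*y^2 - 3*x
use: tr(a^-2) = tr(a^-1) * tr(a) - tr(1) = x^2 - 2
apply: tr(a^-1 b^2 a^-2 b^-2 a^-1) = tr(a^-1 b^-2 a^-2 b^2) * tr(a) - tr(a^-1 b^-2 a^-2 b^2 a) = x^3*y^3*z - x^4*y^2 - x^2*y^4 - x^2*y^2*z^2 + x^4 + 4*x^2*y^2 - 4*x^2 + 2
tr(b^2 a^-1) = tr(b^2) * tr(a) - tr(b^2 a) = x*y^2 - y*z - x
apply: tr(b^3) = tr(b) * tr(b^2) - tr(b) = y^3 - 3*y
use: tr(b a b^3) = tr(b) * tr(a b^3) - tr(a b^2) = y^3*z - x*y^2 - 2*y*z + x
use: tr(b a b^3 a) = tr(b) * tr(a b a b^2) - tr(a b a b) = y^2*z^2 - x*y*z - y^2 - z^2 + 2
tr(a b^3 a^-1 b) = tr(b a b^3) * tr(a) - tr(b a b^3 a) = x*y^3*z - x^2*y^2 - y^2*z^2 - x*y*z + x^2 + y^2 + z^2 - 2
apply: tr(b^3 a^-1 b^-1 a) = tr(a b^3 a^-1) * tr(b) - tr(a b^3 a^-1 b) = -x*y^3*z + x^2*y^2 + y^4 + y^2*z^2 + x*y*z - x^2 - 4*y^2 - z^2 + 2
tr(a^-1 b^3 a^-1 b^-1) = tr(b^3 a^-1 b^-1) * tr(a) - tr(b^3 a^-1 b^-1 a) = x*y^3*z - y^4 - y^2*z^2 - 2*x*y*z + 4*y^2 + z^2 - 2
tr(b^3 a^-1) = tr(b^3) * tr(a) - tr(b^3 a) = x*y^3 - y^2*z - 2*x*y + z
tr(a^-1 b^3 a^-1) = tr(b^3 a^-1) * tr(a) - tr(b^3) = x^2*y^3 - x*y^2*z - 2*x^2*y - y^3 + x*z + 3*y
apply: tr(b^2 a^-1 b^-2 a^-1 b) = tr(a^-1 b^3 a^-1 b^-1) * tr(b) - tr(a^-1 b^3 a^-1) = x*y^4*z - x^2*y^3 - y^5 - y^3*z^2 - x*y^2*z + 2*x^2*y + 5*y^3 + y*z^2 - x*z - 5*y
tr(a b^2 a) = tr(b) * tr(a^2 b) - tr(a^2) = x*y*z - x^2 - y^2 + 2
use: tr(a b^2 a b^-1) = tr(a b^2 a) * tr(b) - tr(a b^2 a b) = x*y^2*z - x^2*y - y^3 - y*z^2 + x*z + 3*y
use: tr(a b a b^2 a) = tr(a) * tr(b a b^2 a) - tr(b a b^2) = x*y*z^2 - x^2*z - y^2*z + z
use: tr(a b a b a b) = tr(b a) * tr(b a b a) - tr(b^-1 a^-1) = z^3 - 3*z
tr(a b a b a) = tr(a) * tr(b a b a) - tr(b a b) = x*z^2 - y*z - x
tr(a b a b^2 a b) = tr(b) * tr(a b a b a b) - tr(a b a b a) = y*z^3 - x*z^2 - 2*y*z + x
apply: tr(b^-1 a b a b^2 a) = tr(a b a b^2 a) * tr(b) - tr(a b a b^2 a b) = x*y^2*z^2 - x^2*y*z - y^3*z - y*z^3 + x*z^2 + 3*y*z - x
apply: tr(b a b^2 a b^-2 a) = tr(b^-1 a b a b^2 a) * tr(b) - tr(b^-1 a b a b^2 a b) = x*y^3*z^2 - x^2*y^2*z - y^4*z - y^2*z^3 + x^2*z + 4*y^2*z - x*y - z
tr(b^-2 a^-1 b a b^2 a) = tr(b a b^2 a b^-2) * tr(a) - tr(b a b^2 a b^-2 a) = -x*y^3*z^2 + 2*x^2*y^2*z + y^4*z + y^2*z^3 - x^3*y - x*y^3 - x*y*z^2 - 4*y^2*z + 4*x*y + z
apply: tr(b^2 a^-1 b^-2 a^-1 b a) = tr(b^-2 a^-1 b a b^2) * tr(a) - tr(b^-2 a^-1 b a b^2 a) = x*y^3*z^2 - 2*x^2*y^2*z - y^4*z - y^2*z^3 + x^3*y + x*y^3 + x*y*z^2 + 4*y^2*z - 3*x*y - z
use: tr(a^-1 b^-2 a^-1 b a^-1 b^2) = tr(b^2 a^-1 b^-2 a^-1 b) * tr(a) - tr(b^2 a^-1 b^-2 a^-1 b a) = x^2*y^4*z - x^3*y^3 - x*y^5 - 2*x*y^3*z^2 + x^2*y^2*z + y^4*z + y^2*z^3 + x^3*y + 4*x*y^3 - x^2*z - 4*y^2*z - 2*x*y + z
tr(b a^-1) = tr(b) * tr(a) - tr(b a) = x*y - z
use: tr(a^-1 b a^-1) = tr(b a^-1) * tr(a) - tr(b) = x^2*y - x*z - y
tr(a^-1 b^2 a^-2 b^-2 a^-1 b) = tr(a^-1 b^-2 a^-1 b a^-1 b^2) * tr(a) - tr(a^-1 b^-2 a^-1 b a^-1 b^2 a) = x^3*y^4*z - x^4*y^3 - x^2*y^5 - 2*x^2*y^3*z^2 + x^3*y^2*z + x*y^4*z + x*y^2*z^3 + x^4*y + 4*x^2*y^3 - x^3*z - 4*x*y^2*z - 3*x^2*y + 2*x*z + y
tr(b^-2 a^-1 b^-1 a^-1 b^2 a^-2) = tr(a^-1 b^2 a^-2 b^-2 a^-1) * tr(b) - tr(a^-1 b^2 a^-2 b^-2 a^-1 b) = x^2*y^3*z^2 - x^3*y^2*z - x*y^4*z - x*y^2*z^3 + x^3*z + 4*x*y^2*z - x^2*y - 2*x*z + y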